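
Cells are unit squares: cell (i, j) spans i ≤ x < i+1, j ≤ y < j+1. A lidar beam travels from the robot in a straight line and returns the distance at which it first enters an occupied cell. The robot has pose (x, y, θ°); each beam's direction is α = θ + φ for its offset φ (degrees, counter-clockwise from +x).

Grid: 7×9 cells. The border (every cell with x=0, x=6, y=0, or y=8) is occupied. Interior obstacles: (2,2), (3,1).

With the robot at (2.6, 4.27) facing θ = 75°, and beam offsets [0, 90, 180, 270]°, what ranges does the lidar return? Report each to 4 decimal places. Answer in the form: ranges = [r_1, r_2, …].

beam 1: φ=0°, α=75°
  dir = (cos 75°, sin 75°) = (0.2588, 0.9659); from cell (2,4)
  next x-line at t=1.5455, next y-line at t=0.7558; Δt_x=3.8637, Δt_y=1.0353
    y: enter (2,5) at t=0.7558
    x: enter (3,5) at t=1.5455
    y: enter (3,6) at t=1.7910
    y: enter (3,7) at t=2.8263
    y: enter (3,8) at t=3.8616 ← occupied
  → r_1 = 3.8616
beam 2: φ=90°, α=165°
  dir = (cos 165°, sin 165°) = (-0.9659, 0.2588); from cell (2,4)
  next x-line at t=0.6212, next y-line at t=2.8205; Δt_x=1.0353, Δt_y=3.8637
    x: enter (1,4) at t=0.6212
    x: enter (0,4) at t=1.6564 ← occupied
  → r_2 = 1.6564
beam 3: φ=180°, α=255°
  dir = (cos 255°, sin 255°) = (-0.2588, -0.9659); from cell (2,4)
  next x-line at t=2.3182, next y-line at t=0.2795; Δt_x=3.8637, Δt_y=1.0353
    y: enter (2,3) at t=0.2795
    y: enter (2,2) at t=1.3148 ← occupied
  → r_3 = 1.3148
beam 4: φ=270°, α=345°
  dir = (cos 345°, sin 345°) = (0.9659, -0.2588); from cell (2,4)
  next x-line at t=0.4141, next y-line at t=1.0432; Δt_x=1.0353, Δt_y=3.8637
    x: enter (3,4) at t=0.4141
    y: enter (3,3) at t=1.0432
    x: enter (4,3) at t=1.4494
    x: enter (5,3) at t=2.4847
    x: enter (6,3) at t=3.5199 ← occupied
  → r_4 = 3.5199

ranges = [3.8616, 1.6564, 1.3148, 3.5199]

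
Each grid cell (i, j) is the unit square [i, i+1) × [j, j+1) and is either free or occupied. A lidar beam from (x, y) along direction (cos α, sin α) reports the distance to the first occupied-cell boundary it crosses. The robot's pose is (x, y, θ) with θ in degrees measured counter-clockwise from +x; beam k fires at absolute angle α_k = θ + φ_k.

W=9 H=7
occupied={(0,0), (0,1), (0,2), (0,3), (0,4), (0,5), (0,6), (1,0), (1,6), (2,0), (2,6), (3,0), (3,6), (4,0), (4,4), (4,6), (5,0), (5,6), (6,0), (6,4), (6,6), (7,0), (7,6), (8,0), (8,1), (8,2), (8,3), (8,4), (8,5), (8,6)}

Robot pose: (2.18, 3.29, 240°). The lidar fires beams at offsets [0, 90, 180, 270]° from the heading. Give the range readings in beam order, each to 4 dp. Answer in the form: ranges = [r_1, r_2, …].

ranges = [2.3600, 4.5800, 3.1292, 1.3625]

beam 1: φ=0°, α=240°
  cosα=-0.5000 sinα=-0.8660 | (2,3) | tMaxX 0.3600 tMaxY 0.3349 | tΔX 2.0000 tΔY 1.1547
    t=0.3349 [y] (2,2)
    t=0.3600 [x] (1,2)
    t=1.4896 [y] (1,1)
    t=2.3600 [x] (0,1) — stop
  → r_1 = 2.3600
beam 2: φ=90°, α=330°
  cosα=0.8660 sinα=-0.5000 | (2,3) | tMaxX 0.9469 tMaxY 0.5800 | tΔX 1.1547 tΔY 2.0000
    t=0.5800 [y] (2,2)
    t=0.9469 [x] (3,2)
    t=2.1016 [x] (4,2)
    t=2.5800 [y] (4,1)
    t=3.2563 [x] (5,1)
    t=4.4110 [x] (6,1)
    t=4.5800 [y] (6,0) — stop
  → r_2 = 4.5800
beam 3: φ=180°, α=60°
  cosα=0.5000 sinα=0.8660 | (2,3) | tMaxX 1.6400 tMaxY 0.8198 | tΔX 2.0000 tΔY 1.1547
    t=0.8198 [y] (2,4)
    t=1.6400 [x] (3,4)
    t=1.9745 [y] (3,5)
    t=3.1292 [y] (3,6) — stop
  → r_3 = 3.1292
beam 4: φ=270°, α=150°
  cosα=-0.8660 sinα=0.5000 | (2,3) | tMaxX 0.2078 tMaxY 1.4200 | tΔX 1.1547 tΔY 2.0000
    t=0.2078 [x] (1,3)
    t=1.3625 [x] (0,3) — stop
  → r_4 = 1.3625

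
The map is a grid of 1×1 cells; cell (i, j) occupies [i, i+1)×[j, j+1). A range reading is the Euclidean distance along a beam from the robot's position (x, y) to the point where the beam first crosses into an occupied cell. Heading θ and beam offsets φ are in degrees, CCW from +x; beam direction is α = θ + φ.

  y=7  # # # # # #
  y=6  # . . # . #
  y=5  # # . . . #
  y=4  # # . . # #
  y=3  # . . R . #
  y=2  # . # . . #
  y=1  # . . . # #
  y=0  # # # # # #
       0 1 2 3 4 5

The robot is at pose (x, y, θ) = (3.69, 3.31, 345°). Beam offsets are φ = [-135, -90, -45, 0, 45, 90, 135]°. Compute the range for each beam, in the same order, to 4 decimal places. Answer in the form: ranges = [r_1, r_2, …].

beam 1: φ=-135°, α=210°
  cosα=-0.8660 sinα=-0.5000 | (3,3) | tMaxX 0.7967 tMaxY 0.6200 | tΔX 1.1547 tΔY 2.0000
    t=0.6200 [y] (3,2)
    t=0.7967 [x] (2,2) — stop
  → r_1 = 0.7967
beam 2: φ=-90°, α=255°
  cosα=-0.2588 sinα=-0.9659 | (3,3) | tMaxX 2.6660 tMaxY 0.3209 | tΔX 3.8637 tΔY 1.0353
    t=0.3209 [y] (3,2)
    t=1.3562 [y] (3,1)
    t=2.3915 [y] (3,0) — stop
  → r_2 = 2.3915
beam 3: φ=-45°, α=300°
  cosα=0.5000 sinα=-0.8660 | (3,3) | tMaxX 0.6200 tMaxY 0.3580 | tΔX 2.0000 tΔY 1.1547
    t=0.3580 [y] (3,2)
    t=0.6200 [x] (4,2)
    t=1.5127 [y] (4,1) — stop
  → r_3 = 1.5127
beam 4: φ=0°, α=345°
  cosα=0.9659 sinα=-0.2588 | (3,3) | tMaxX 0.3209 tMaxY 1.1977 | tΔX 1.0353 tΔY 3.8637
    t=0.3209 [x] (4,3)
    t=1.1977 [y] (4,2)
    t=1.3562 [x] (5,2) — stop
  → r_4 = 1.3562
beam 5: φ=45°, α=30°
  cosα=0.8660 sinα=0.5000 | (3,3) | tMaxX 0.3580 tMaxY 1.3800 | tΔX 1.1547 tΔY 2.0000
    t=0.3580 [x] (4,3)
    t=1.3800 [y] (4,4) — stop
  → r_5 = 1.3800
beam 6: φ=90°, α=75°
  cosα=0.2588 sinα=0.9659 | (3,3) | tMaxX 1.1977 tMaxY 0.7143 | tΔX 3.8637 tΔY 1.0353
    t=0.7143 [y] (3,4)
    t=1.1977 [x] (4,4) — stop
  → r_6 = 1.1977
beam 7: φ=135°, α=120°
  cosα=-0.5000 sinα=0.8660 | (3,3) | tMaxX 1.3800 tMaxY 0.7967 | tΔX 2.0000 tΔY 1.1547
    t=0.7967 [y] (3,4)
    t=1.3800 [x] (2,4)
    t=1.9514 [y] (2,5)
    t=3.1061 [y] (2,6)
    t=3.3800 [x] (1,6)
    t=4.2608 [y] (1,7) — stop
  → r_7 = 4.2608

ranges = [0.7967, 2.3915, 1.5127, 1.3562, 1.3800, 1.1977, 4.2608]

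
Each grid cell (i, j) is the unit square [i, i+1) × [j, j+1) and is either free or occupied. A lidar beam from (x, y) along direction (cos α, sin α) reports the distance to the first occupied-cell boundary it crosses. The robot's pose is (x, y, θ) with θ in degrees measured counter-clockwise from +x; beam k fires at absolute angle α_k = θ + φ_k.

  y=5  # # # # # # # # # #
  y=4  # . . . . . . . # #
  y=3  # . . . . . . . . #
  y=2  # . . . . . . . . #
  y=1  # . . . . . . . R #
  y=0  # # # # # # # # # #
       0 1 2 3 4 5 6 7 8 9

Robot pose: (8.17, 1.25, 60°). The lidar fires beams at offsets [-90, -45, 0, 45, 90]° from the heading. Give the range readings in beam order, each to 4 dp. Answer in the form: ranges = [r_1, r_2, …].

ranges = [0.5000, 0.8593, 1.6600, 3.8823, 7.5000]

beam 1: φ=-90°, α=330°
  dir = (cos 330°, sin 330°) = (0.8660, -0.5000); from cell (8,1)
  next x-line at t=0.9584, next y-line at t=0.5000; Δt_x=1.1547, Δt_y=2.0000
    y: enter (8,0) at t=0.5000 ← occupied
  → r_1 = 0.5000
beam 2: φ=-45°, α=15°
  dir = (cos 15°, sin 15°) = (0.9659, 0.2588); from cell (8,1)
  next x-line at t=0.8593, next y-line at t=2.8978; Δt_x=1.0353, Δt_y=3.8637
    x: enter (9,1) at t=0.8593 ← occupied
  → r_2 = 0.8593
beam 3: φ=0°, α=60°
  dir = (cos 60°, sin 60°) = (0.5000, 0.8660); from cell (8,1)
  next x-line at t=1.6600, next y-line at t=0.8660; Δt_x=2.0000, Δt_y=1.1547
    y: enter (8,2) at t=0.8660
    x: enter (9,2) at t=1.6600 ← occupied
  → r_3 = 1.6600
beam 4: φ=45°, α=105°
  dir = (cos 105°, sin 105°) = (-0.2588, 0.9659); from cell (8,1)
  next x-line at t=0.6568, next y-line at t=0.7765; Δt_x=3.8637, Δt_y=1.0353
    x: enter (7,1) at t=0.6568
    y: enter (7,2) at t=0.7765
    y: enter (7,3) at t=1.8117
    y: enter (7,4) at t=2.8470
    y: enter (7,5) at t=3.8823 ← occupied
  → r_4 = 3.8823
beam 5: φ=90°, α=150°
  dir = (cos 150°, sin 150°) = (-0.8660, 0.5000); from cell (8,1)
  next x-line at t=0.1963, next y-line at t=1.5000; Δt_x=1.1547, Δt_y=2.0000
    x: enter (7,1) at t=0.1963
    x: enter (6,1) at t=1.3510
    y: enter (6,2) at t=1.5000
    x: enter (5,2) at t=2.5057
    y: enter (5,3) at t=3.5000
    x: enter (4,3) at t=3.6604
    x: enter (3,3) at t=4.8151
    y: enter (3,4) at t=5.5000
    x: enter (2,4) at t=5.9698
    x: enter (1,4) at t=7.1245
    y: enter (1,5) at t=7.5000 ← occupied
  → r_5 = 7.5000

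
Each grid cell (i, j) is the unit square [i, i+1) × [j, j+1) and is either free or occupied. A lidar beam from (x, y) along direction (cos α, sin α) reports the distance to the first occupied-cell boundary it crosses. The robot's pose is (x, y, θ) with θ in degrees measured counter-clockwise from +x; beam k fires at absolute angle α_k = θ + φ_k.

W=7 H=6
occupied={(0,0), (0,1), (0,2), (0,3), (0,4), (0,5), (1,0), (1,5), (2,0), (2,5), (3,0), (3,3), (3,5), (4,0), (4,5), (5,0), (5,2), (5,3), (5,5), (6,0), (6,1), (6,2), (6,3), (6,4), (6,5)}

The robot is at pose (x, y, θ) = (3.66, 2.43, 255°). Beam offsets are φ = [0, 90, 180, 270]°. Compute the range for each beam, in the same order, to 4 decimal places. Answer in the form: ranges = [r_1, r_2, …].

ranges = [1.4804, 1.3873, 0.5901, 2.7538]

beam 1: φ=0°, α=255°
  direction (-0.2588, -0.9659); cell (3,2); t to first gridline: x 2.5500, y 0.4452 (then +3.8637 / +1.0353)
    (3,1) via y @ 0.4452
    (3,0) via y @ 1.4804  # hit
  → r_1 = 1.4804
beam 2: φ=90°, α=345°
  direction (0.9659, -0.2588); cell (3,2); t to first gridline: x 0.3520, y 1.6614 (then +1.0353 / +3.8637)
    (4,2) via x @ 0.3520
    (5,2) via x @ 1.3873  # hit
  → r_2 = 1.3873
beam 3: φ=180°, α=75°
  direction (0.2588, 0.9659); cell (3,2); t to first gridline: x 1.3137, y 0.5901 (then +3.8637 / +1.0353)
    (3,3) via y @ 0.5901  # hit
  → r_3 = 0.5901
beam 4: φ=270°, α=165°
  direction (-0.9659, 0.2588); cell (3,2); t to first gridline: x 0.6833, y 2.2023 (then +1.0353 / +3.8637)
    (2,2) via x @ 0.6833
    (1,2) via x @ 1.7186
    (1,3) via y @ 2.2023
    (0,3) via x @ 2.7538  # hit
  → r_4 = 2.7538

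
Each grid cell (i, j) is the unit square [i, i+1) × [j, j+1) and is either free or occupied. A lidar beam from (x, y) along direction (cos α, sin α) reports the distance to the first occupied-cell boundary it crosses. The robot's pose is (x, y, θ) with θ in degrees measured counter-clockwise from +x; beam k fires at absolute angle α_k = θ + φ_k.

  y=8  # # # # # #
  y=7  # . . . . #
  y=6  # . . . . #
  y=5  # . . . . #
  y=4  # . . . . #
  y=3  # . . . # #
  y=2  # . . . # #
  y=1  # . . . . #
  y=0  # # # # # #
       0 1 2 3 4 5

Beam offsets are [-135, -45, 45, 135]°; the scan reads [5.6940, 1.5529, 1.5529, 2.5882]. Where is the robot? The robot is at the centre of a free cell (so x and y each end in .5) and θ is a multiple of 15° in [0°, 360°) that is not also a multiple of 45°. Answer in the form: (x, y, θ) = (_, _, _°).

(x, y, θ) = (3.5, 6.5, 30°)

Enumerate (i+0.5, j+0.5, θ) over the 26 free cells and 16 admissible headings. For each, cast all 4 beams and compare to the given ranges.
  (1.5, 2.5, 210°): beam 2 = 0.5176 ≠ 1.5529 ✗
  (4.5, 5.5, 30°): beam 1 = 1.5529 ≠ 5.6940 ✗
  (1.5, 3.5, 195°): beam 1 = 5.1962 ≠ 5.6940 ✗
  (1.5, 6.5, 30°): beam 1 = 1.9319 ≠ 5.6940 ✗
  (3.5, 5.5, 60°): beam 1 = 1.9319 ≠ 5.6940 ✗
  …
  (3.5, 6.5, 30°): r_1=5.6940, r_2=1.5529, r_3=1.5529, r_4=2.5882 — all match ✓
Only this pose fits every beam.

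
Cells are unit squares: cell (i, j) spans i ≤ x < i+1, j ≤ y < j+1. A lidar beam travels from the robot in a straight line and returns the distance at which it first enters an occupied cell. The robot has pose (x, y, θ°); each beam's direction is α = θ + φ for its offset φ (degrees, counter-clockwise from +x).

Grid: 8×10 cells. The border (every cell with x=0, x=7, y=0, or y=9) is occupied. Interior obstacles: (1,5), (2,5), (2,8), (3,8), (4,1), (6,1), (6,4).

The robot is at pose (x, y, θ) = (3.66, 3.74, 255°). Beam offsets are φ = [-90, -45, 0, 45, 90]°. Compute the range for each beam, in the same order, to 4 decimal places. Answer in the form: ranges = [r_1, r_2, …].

ranges = [2.7538, 3.0715, 2.8367, 2.0092, 3.4578]

beam 1: φ=-90°, α=165°
  dir = (cos 165°, sin 165°) = (-0.9659, 0.2588); from cell (3,3)
  next x-line at t=0.6833, next y-line at t=1.0046; Δt_x=1.0353, Δt_y=3.8637
    x: enter (2,3) at t=0.6833
    y: enter (2,4) at t=1.0046
    x: enter (1,4) at t=1.7186
    x: enter (0,4) at t=2.7538 ← occupied
  → r_1 = 2.7538
beam 2: φ=-45°, α=210°
  dir = (cos 210°, sin 210°) = (-0.8660, -0.5000); from cell (3,3)
  next x-line at t=0.7621, next y-line at t=1.4800; Δt_x=1.1547, Δt_y=2.0000
    x: enter (2,3) at t=0.7621
    y: enter (2,2) at t=1.4800
    x: enter (1,2) at t=1.9168
    x: enter (0,2) at t=3.0715 ← occupied
  → r_2 = 3.0715
beam 3: φ=0°, α=255°
  dir = (cos 255°, sin 255°) = (-0.2588, -0.9659); from cell (3,3)
  next x-line at t=2.5500, next y-line at t=0.7661; Δt_x=3.8637, Δt_y=1.0353
    y: enter (3,2) at t=0.7661
    y: enter (3,1) at t=1.8014
    x: enter (2,1) at t=2.5500
    y: enter (2,0) at t=2.8367 ← occupied
  → r_3 = 2.8367
beam 4: φ=45°, α=300°
  dir = (cos 300°, sin 300°) = (0.5000, -0.8660); from cell (3,3)
  next x-line at t=0.6800, next y-line at t=0.8545; Δt_x=2.0000, Δt_y=1.1547
    x: enter (4,3) at t=0.6800
    y: enter (4,2) at t=0.8545
    y: enter (4,1) at t=2.0092 ← occupied
  → r_4 = 2.0092
beam 5: φ=90°, α=345°
  dir = (cos 345°, sin 345°) = (0.9659, -0.2588); from cell (3,3)
  next x-line at t=0.3520, next y-line at t=2.8591; Δt_x=1.0353, Δt_y=3.8637
    x: enter (4,3) at t=0.3520
    x: enter (5,3) at t=1.3873
    x: enter (6,3) at t=2.4225
    y: enter (6,2) at t=2.8591
    x: enter (7,2) at t=3.4578 ← occupied
  → r_5 = 3.4578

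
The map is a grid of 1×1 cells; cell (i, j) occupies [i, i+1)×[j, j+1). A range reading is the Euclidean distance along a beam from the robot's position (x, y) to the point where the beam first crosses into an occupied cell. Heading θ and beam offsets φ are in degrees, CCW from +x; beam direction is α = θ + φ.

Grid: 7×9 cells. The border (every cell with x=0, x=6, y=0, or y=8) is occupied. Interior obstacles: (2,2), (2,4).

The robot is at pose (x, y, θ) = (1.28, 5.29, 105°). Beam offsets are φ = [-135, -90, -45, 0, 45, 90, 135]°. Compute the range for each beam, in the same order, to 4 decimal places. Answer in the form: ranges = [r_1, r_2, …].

beam 1: φ=-135°, α=330°
  cosα=0.8660 sinα=-0.5000 | (1,5) | tMaxX 0.8314 tMaxY 0.5800 | tΔX 1.1547 tΔY 2.0000
    t=0.5800 [y] (1,4)
    t=0.8314 [x] (2,4) — stop
  → r_1 = 0.8314
beam 2: φ=-90°, α=15°
  cosα=0.9659 sinα=0.2588 | (1,5) | tMaxX 0.7454 tMaxY 2.7432 | tΔX 1.0353 tΔY 3.8637
    t=0.7454 [x] (2,5)
    t=1.7807 [x] (3,5)
    t=2.7432 [y] (3,6)
    t=2.8160 [x] (4,6)
    t=3.8512 [x] (5,6)
    t=4.8865 [x] (6,6) — stop
  → r_2 = 4.8865
beam 3: φ=-45°, α=60°
  cosα=0.5000 sinα=0.8660 | (1,5) | tMaxX 1.4400 tMaxY 0.8198 | tΔX 2.0000 tΔY 1.1547
    t=0.8198 [y] (1,6)
    t=1.4400 [x] (2,6)
    t=1.9745 [y] (2,7)
    t=3.1292 [y] (2,8) — stop
  → r_3 = 3.1292
beam 4: φ=0°, α=105°
  cosα=-0.2588 sinα=0.9659 | (1,5) | tMaxX 1.0818 tMaxY 0.7350 | tΔX 3.8637 tΔY 1.0353
    t=0.7350 [y] (1,6)
    t=1.0818 [x] (0,6) — stop
  → r_4 = 1.0818
beam 5: φ=45°, α=150°
  cosα=-0.8660 sinα=0.5000 | (1,5) | tMaxX 0.3233 tMaxY 1.4200 | tΔX 1.1547 tΔY 2.0000
    t=0.3233 [x] (0,5) — stop
  → r_5 = 0.3233
beam 6: φ=90°, α=195°
  cosα=-0.9659 sinα=-0.2588 | (1,5) | tMaxX 0.2899 tMaxY 1.1205 | tΔX 1.0353 tΔY 3.8637
    t=0.2899 [x] (0,5) — stop
  → r_6 = 0.2899
beam 7: φ=135°, α=240°
  cosα=-0.5000 sinα=-0.8660 | (1,5) | tMaxX 0.5600 tMaxY 0.3349 | tΔX 2.0000 tΔY 1.1547
    t=0.3349 [y] (1,4)
    t=0.5600 [x] (0,4) — stop
  → r_7 = 0.5600

ranges = [0.8314, 4.8865, 3.1292, 1.0818, 0.3233, 0.2899, 0.5600]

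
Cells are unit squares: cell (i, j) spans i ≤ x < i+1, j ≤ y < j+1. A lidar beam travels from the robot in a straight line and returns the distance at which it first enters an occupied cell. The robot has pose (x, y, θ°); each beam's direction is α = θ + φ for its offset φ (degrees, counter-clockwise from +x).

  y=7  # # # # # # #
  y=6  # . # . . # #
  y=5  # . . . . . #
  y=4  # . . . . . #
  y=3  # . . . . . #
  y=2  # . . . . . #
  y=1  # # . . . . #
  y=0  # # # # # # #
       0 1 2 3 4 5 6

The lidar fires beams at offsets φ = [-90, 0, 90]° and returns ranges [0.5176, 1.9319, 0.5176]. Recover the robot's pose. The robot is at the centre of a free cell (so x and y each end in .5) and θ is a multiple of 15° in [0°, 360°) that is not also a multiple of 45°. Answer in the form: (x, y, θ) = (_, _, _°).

(x, y, θ) = (1.5, 6.5, 255°)

Candidates: 27 free-cell centres × 16 headings = 432 poses. Raycast each; keep the one whose scan matches to 4 dp.
  (4.5, 6.5, 60°): beam 1 = 0.5774 ≠ 0.5176 ✗
  (5.5, 5.5, 75°): beam 2 = 0.5176 ≠ 1.9319 ✗
  (3.5, 3.5, 30°): beam 1 = 2.8868 ≠ 0.5176 ✗
  (4.5, 5.5, 30°): beam 1 = 3.0000 ≠ 0.5176 ✗
  …
  (1.5, 6.5, 255°): r_1=0.5176, r_2=1.9319, r_3=0.5176 — all match ✓
No second candidate reproduces the full scan.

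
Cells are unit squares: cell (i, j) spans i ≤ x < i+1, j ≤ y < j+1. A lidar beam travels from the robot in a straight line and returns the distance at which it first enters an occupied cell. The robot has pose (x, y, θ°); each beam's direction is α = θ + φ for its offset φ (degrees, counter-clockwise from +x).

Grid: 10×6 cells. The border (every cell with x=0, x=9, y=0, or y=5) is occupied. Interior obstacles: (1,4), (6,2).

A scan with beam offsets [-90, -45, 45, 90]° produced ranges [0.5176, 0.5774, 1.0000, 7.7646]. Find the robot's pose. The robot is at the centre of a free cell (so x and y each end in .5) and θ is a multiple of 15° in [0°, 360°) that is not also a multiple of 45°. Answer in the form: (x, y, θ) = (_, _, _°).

Enumerate (i+0.5, j+0.5, θ) over the 30 free cells and 16 admissible headings. For each, cast all 4 beams and compare to the given ranges.
  (2.5, 2.5, 300°): beam 1 = 1.7321 ≠ 0.5176 ✗
  (2.5, 2.5, 15°): beam 1 = 1.5529 ≠ 0.5176 ✗
  (6.5, 4.5, 120°): beam 1 = 1.0000 ≠ 0.5176 ✗
  …
  (8.5, 4.5, 105°): r_1=0.5176, r_2=0.5774, r_3=1.0000, r_4=7.7646 — all match ✓
Unique over the lattice → pose = (8.5, 4.5, 105°).

(x, y, θ) = (8.5, 4.5, 105°)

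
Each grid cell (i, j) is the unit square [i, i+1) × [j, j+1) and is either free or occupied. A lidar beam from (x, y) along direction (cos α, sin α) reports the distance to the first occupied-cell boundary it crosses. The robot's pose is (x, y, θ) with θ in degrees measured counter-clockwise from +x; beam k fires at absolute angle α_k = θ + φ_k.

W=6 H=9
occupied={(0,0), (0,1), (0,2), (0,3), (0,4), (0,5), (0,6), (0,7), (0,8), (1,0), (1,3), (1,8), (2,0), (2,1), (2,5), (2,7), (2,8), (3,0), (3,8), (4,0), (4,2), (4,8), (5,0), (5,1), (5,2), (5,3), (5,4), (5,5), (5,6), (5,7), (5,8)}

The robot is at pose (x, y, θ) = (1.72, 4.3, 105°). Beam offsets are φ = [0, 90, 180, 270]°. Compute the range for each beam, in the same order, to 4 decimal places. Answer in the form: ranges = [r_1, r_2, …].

ranges = [2.7819, 0.7454, 0.3106, 3.3957]

beam 1: φ=0°, α=105°
  cosα=-0.2588 sinα=0.9659 | (1,4) | tMaxX 2.7819 tMaxY 0.7247 | tΔX 3.8637 tΔY 1.0353
    t=0.7247 [y] (1,5)
    t=1.7600 [y] (1,6)
    t=2.7819 [x] (0,6) — stop
  → r_1 = 2.7819
beam 2: φ=90°, α=195°
  cosα=-0.9659 sinα=-0.2588 | (1,4) | tMaxX 0.7454 tMaxY 1.1591 | tΔX 1.0353 tΔY 3.8637
    t=0.7454 [x] (0,4) — stop
  → r_2 = 0.7454
beam 3: φ=180°, α=285°
  cosα=0.2588 sinα=-0.9659 | (1,4) | tMaxX 1.0818 tMaxY 0.3106 | tΔX 3.8637 tΔY 1.0353
    t=0.3106 [y] (1,3) — stop
  → r_3 = 0.3106
beam 4: φ=270°, α=15°
  cosα=0.9659 sinα=0.2588 | (1,4) | tMaxX 0.2899 tMaxY 2.7046 | tΔX 1.0353 tΔY 3.8637
    t=0.2899 [x] (2,4)
    t=1.3252 [x] (3,4)
    t=2.3604 [x] (4,4)
    t=2.7046 [y] (4,5)
    t=3.3957 [x] (5,5) — stop
  → r_4 = 3.3957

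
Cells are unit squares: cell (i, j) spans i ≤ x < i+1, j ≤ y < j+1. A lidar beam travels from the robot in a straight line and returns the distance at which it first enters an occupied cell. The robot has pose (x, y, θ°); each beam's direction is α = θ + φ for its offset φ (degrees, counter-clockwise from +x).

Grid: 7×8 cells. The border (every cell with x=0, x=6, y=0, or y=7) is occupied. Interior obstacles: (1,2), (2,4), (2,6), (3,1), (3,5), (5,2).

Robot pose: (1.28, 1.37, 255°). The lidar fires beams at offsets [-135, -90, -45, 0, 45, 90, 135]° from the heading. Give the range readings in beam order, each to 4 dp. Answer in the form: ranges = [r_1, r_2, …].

beam 1: φ=-135°, α=120°
  direction (-0.5000, 0.8660); cell (1,1); t to first gridline: x 0.5600, y 0.7275 (then +2.0000 / +1.1547)
    (0,1) via x @ 0.5600  # hit
  → r_1 = 0.5600
beam 2: φ=-90°, α=165°
  direction (-0.9659, 0.2588); cell (1,1); t to first gridline: x 0.2899, y 2.4341 (then +1.0353 / +3.8637)
    (0,1) via x @ 0.2899  # hit
  → r_2 = 0.2899
beam 3: φ=-45°, α=210°
  direction (-0.8660, -0.5000); cell (1,1); t to first gridline: x 0.3233, y 0.7400 (then +1.1547 / +2.0000)
    (0,1) via x @ 0.3233  # hit
  → r_3 = 0.3233
beam 4: φ=0°, α=255°
  direction (-0.2588, -0.9659); cell (1,1); t to first gridline: x 1.0818, y 0.3831 (then +3.8637 / +1.0353)
    (1,0) via y @ 0.3831  # hit
  → r_4 = 0.3831
beam 5: φ=45°, α=300°
  direction (0.5000, -0.8660); cell (1,1); t to first gridline: x 1.4400, y 0.4272 (then +2.0000 / +1.1547)
    (1,0) via y @ 0.4272  # hit
  → r_5 = 0.4272
beam 6: φ=90°, α=345°
  direction (0.9659, -0.2588); cell (1,1); t to first gridline: x 0.7454, y 1.4296 (then +1.0353 / +3.8637)
    (2,1) via x @ 0.7454
    (2,0) via y @ 1.4296  # hit
  → r_6 = 1.4296
beam 7: φ=135°, α=30°
  direction (0.8660, 0.5000); cell (1,1); t to first gridline: x 0.8314, y 1.2600 (then +1.1547 / +2.0000)
    (2,1) via x @ 0.8314
    (2,2) via y @ 1.2600
    (3,2) via x @ 1.9861
    (4,2) via x @ 3.1408
    (4,3) via y @ 3.2600
    (5,3) via x @ 4.2955
    (5,4) via y @ 5.2600
    (6,4) via x @ 5.4502  # hit
  → r_7 = 5.4502

ranges = [0.5600, 0.2899, 0.3233, 0.3831, 0.4272, 1.4296, 5.4502]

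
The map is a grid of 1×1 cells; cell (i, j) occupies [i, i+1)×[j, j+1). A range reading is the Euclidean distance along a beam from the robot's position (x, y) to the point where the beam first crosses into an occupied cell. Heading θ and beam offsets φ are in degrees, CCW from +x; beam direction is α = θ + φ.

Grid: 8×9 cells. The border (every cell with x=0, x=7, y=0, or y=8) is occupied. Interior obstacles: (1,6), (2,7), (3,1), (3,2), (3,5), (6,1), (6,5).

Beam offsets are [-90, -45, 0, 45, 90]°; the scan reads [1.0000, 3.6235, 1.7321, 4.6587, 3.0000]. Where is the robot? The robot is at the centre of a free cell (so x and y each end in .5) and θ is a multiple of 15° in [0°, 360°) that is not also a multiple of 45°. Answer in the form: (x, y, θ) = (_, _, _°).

(x, y, θ) = (5.5, 4.5, 150°)

The pose lattice has 35·16 = 560 candidates. Test each by forward raycasting.
  (5.5, 5.5, 195°): beam 1 = 2.5882 ≠ 1.0000 ✗
  (5.5, 4.5, 15°): beam 1 = 2.5882 ≠ 1.0000 ✗
  (3.5, 6.5, 195°): beam 1 = 1.5529 ≠ 1.0000 ✗
  …
  (5.5, 4.5, 150°): r_1=1.0000, r_2=3.6235, r_3=1.7321, r_4=4.6587, r_5=3.0000 — all match ✓
Unique over the lattice → pose = (5.5, 4.5, 150°).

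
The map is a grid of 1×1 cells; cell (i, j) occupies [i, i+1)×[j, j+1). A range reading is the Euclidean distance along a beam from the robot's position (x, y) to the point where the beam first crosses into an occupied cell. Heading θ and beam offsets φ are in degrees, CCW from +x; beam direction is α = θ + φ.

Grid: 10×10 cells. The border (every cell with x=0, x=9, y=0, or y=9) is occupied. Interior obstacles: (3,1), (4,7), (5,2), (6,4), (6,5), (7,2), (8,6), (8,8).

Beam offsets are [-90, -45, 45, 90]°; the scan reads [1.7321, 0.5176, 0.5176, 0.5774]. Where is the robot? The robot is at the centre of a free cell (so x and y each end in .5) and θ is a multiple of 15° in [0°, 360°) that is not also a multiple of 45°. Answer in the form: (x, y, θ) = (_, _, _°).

(x, y, θ) = (7.5, 8.5, 30°)

Candidates: 56 free-cell centres × 16 headings = 896 poses. Raycast each; keep the one whose scan matches to 4 dp.
  (5.5, 4.5, 240°): beam 1 = 5.1962 ≠ 1.7321 ✗
  (1.5, 4.5, 345°): beam 1 = 1.9319 ≠ 1.7321 ✗
  (4.5, 8.5, 240°): beam 1 = 1.0000 ≠ 1.7321 ✗
  …
  (7.5, 8.5, 30°): r_1=1.7321, r_2=0.5176, r_3=0.5176, r_4=0.5774 — all match ✓
Only this pose fits every beam.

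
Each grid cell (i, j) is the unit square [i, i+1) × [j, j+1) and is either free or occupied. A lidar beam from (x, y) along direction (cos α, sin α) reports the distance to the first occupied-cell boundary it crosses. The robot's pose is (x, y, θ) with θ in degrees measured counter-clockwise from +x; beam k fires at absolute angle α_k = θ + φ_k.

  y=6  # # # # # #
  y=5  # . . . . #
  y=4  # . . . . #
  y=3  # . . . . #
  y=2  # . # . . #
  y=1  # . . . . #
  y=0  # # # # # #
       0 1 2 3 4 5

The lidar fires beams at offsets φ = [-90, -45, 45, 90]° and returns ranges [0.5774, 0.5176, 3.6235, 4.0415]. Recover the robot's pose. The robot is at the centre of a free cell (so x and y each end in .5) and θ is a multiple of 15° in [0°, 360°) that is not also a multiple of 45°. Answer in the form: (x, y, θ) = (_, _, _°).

(x, y, θ) = (4.5, 2.5, 60°)

Enumerate (i+0.5, j+0.5, θ) over the 19 free cells and 16 admissible headings. For each, cast all 4 beams and compare to the given ranges.
  (2.5, 1.5, 105°): beam 1 = 2.5882 ≠ 0.5774 ✗
  (1.5, 1.5, 345°): beam 1 = 0.5176 ≠ 0.5774 ✗
  (2.5, 1.5, 195°): beam 1 = 0.5176 ≠ 0.5774 ✗
  (4.5, 3.5, 255°): beam 1 = 3.6235 ≠ 0.5774 ✗
  …
  (4.5, 2.5, 60°): r_1=0.5774, r_2=0.5176, r_3=3.6235, r_4=4.0415 — all match ✓
No second candidate reproduces the full scan.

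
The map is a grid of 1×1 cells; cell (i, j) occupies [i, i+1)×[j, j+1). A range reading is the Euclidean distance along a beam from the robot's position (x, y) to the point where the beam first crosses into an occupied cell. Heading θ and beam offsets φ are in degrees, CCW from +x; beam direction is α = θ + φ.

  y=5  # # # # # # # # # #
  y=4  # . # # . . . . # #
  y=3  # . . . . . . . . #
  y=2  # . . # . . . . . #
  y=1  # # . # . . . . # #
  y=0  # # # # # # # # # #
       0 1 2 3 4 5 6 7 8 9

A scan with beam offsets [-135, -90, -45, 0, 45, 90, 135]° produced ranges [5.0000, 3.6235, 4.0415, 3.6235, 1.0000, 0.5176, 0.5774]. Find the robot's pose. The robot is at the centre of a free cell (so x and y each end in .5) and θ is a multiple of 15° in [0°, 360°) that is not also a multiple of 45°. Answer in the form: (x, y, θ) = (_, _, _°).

(x, y, θ) = (5.5, 4.5, 345°)

Enumerate (i+0.5, j+0.5, θ) over the 25 free cells and 16 admissible headings. For each, cast all 7 beams and compare to the given ranges.
  (4.5, 4.5, 150°): beam 1 = 1.9319 ≠ 5.0000 ✗
  (4.5, 4.5, 330°): beam 1 = 0.5176 ≠ 5.0000 ✗
  (7.5, 1.5, 345°): beam 1 = 1.0000 ≠ 5.0000 ✗
  (2.5, 3.5, 255°): beam 1 = 0.5774 ≠ 5.0000 ✗
  …
  (5.5, 4.5, 345°): r_1=5.0000, r_2=3.6235, r_3=4.0415, r_4=3.6235, r_5=1.0000, r_6=0.5176, r_7=0.5774 — all match ✓
Only this pose fits every beam.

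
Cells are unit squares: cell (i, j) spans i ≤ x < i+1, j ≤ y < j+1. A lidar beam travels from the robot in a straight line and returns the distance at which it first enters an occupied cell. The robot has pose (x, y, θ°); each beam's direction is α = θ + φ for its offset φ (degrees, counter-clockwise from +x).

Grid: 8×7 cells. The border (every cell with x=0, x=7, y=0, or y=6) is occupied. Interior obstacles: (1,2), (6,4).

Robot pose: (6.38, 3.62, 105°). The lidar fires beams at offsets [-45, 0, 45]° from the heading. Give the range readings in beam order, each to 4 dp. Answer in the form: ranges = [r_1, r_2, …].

beam 1: φ=-45°, α=60°
  dir = (cos 60°, sin 60°) = (0.5000, 0.8660); from cell (6,3)
  next x-line at t=1.2400, next y-line at t=0.4388; Δt_x=2.0000, Δt_y=1.1547
    y: enter (6,4) at t=0.4388 ← occupied
  → r_1 = 0.4388
beam 2: φ=0°, α=105°
  dir = (cos 105°, sin 105°) = (-0.2588, 0.9659); from cell (6,3)
  next x-line at t=1.4682, next y-line at t=0.3934; Δt_x=3.8637, Δt_y=1.0353
    y: enter (6,4) at t=0.3934 ← occupied
  → r_2 = 0.3934
beam 3: φ=45°, α=150°
  dir = (cos 150°, sin 150°) = (-0.8660, 0.5000); from cell (6,3)
  next x-line at t=0.4388, next y-line at t=0.7600; Δt_x=1.1547, Δt_y=2.0000
    x: enter (5,3) at t=0.4388
    y: enter (5,4) at t=0.7600
    x: enter (4,4) at t=1.5935
    x: enter (3,4) at t=2.7482
    y: enter (3,5) at t=2.7600
    x: enter (2,5) at t=3.9029
    y: enter (2,6) at t=4.7600 ← occupied
  → r_3 = 4.7600

ranges = [0.4388, 0.3934, 4.7600]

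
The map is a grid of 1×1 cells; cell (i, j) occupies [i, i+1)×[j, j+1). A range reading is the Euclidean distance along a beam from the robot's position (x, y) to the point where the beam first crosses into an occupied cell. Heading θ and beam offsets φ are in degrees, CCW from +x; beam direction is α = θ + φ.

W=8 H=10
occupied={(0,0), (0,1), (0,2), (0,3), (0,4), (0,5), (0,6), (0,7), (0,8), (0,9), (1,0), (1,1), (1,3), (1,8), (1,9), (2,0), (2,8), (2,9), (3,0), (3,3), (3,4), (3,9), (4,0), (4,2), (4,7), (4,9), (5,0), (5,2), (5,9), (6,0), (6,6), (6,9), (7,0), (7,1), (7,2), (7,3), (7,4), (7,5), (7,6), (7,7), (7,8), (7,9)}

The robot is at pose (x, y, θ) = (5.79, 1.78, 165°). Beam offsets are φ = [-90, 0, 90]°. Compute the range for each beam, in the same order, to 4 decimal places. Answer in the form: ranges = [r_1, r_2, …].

ranges = [0.2278, 0.8500, 0.8075]

beam 1: φ=-90°, α=75°
  cosα=0.2588 sinα=0.9659 | (5,1) | tMaxX 0.8114 tMaxY 0.2278 | tΔX 3.8637 tΔY 1.0353
    t=0.2278 [y] (5,2) — stop
  → r_1 = 0.2278
beam 2: φ=0°, α=165°
  cosα=-0.9659 sinα=0.2588 | (5,1) | tMaxX 0.8179 tMaxY 0.8500 | tΔX 1.0353 tΔY 3.8637
    t=0.8179 [x] (4,1)
    t=0.8500 [y] (4,2) — stop
  → r_2 = 0.8500
beam 3: φ=90°, α=255°
  cosα=-0.2588 sinα=-0.9659 | (5,1) | tMaxX 3.0523 tMaxY 0.8075 | tΔX 3.8637 tΔY 1.0353
    t=0.8075 [y] (5,0) — stop
  → r_3 = 0.8075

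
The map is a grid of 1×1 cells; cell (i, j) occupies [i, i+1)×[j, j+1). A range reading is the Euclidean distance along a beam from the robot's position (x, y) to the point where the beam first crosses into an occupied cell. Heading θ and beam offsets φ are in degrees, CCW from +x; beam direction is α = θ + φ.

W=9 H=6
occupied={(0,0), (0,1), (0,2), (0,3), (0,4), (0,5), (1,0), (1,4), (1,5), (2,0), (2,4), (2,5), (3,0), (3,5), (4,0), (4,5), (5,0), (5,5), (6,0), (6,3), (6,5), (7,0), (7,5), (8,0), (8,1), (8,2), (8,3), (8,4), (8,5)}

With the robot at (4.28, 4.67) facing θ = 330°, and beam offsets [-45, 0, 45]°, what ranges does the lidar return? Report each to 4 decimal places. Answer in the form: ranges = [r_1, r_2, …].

ranges = [3.7995, 1.9861, 1.2750]

beam 1: φ=-45°, α=285°
  dir = (cos 285°, sin 285°) = (0.2588, -0.9659); from cell (4,4)
  next x-line at t=2.7819, next y-line at t=0.6936; Δt_x=3.8637, Δt_y=1.0353
    y: enter (4,3) at t=0.6936
    y: enter (4,2) at t=1.7289
    y: enter (4,1) at t=2.7642
    x: enter (5,1) at t=2.7819
    y: enter (5,0) at t=3.7995 ← occupied
  → r_1 = 3.7995
beam 2: φ=0°, α=330°
  dir = (cos 330°, sin 330°) = (0.8660, -0.5000); from cell (4,4)
  next x-line at t=0.8314, next y-line at t=1.3400; Δt_x=1.1547, Δt_y=2.0000
    x: enter (5,4) at t=0.8314
    y: enter (5,3) at t=1.3400
    x: enter (6,3) at t=1.9861 ← occupied
  → r_2 = 1.9861
beam 3: φ=45°, α=15°
  dir = (cos 15°, sin 15°) = (0.9659, 0.2588); from cell (4,4)
  next x-line at t=0.7454, next y-line at t=1.2750; Δt_x=1.0353, Δt_y=3.8637
    x: enter (5,4) at t=0.7454
    y: enter (5,5) at t=1.2750 ← occupied
  → r_3 = 1.2750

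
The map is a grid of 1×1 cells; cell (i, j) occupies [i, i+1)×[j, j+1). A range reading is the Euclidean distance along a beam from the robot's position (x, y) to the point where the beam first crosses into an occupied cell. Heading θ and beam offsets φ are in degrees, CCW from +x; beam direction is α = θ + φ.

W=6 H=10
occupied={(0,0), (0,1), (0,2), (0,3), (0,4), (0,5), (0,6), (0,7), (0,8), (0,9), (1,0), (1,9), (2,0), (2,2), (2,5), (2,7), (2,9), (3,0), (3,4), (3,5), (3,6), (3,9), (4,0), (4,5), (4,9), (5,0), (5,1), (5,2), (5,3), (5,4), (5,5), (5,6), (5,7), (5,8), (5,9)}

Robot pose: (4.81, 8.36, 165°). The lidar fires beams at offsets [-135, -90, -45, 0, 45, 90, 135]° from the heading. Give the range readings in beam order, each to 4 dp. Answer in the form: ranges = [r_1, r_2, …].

beam 1: φ=-135°, α=30°
  cosα=0.8660 sinα=0.5000 | (4,8) | tMaxX 0.2194 tMaxY 1.2800 | tΔX 1.1547 tΔY 2.0000
    t=0.2194 [x] (5,8) — stop
  → r_1 = 0.2194
beam 2: φ=-90°, α=75°
  cosα=0.2588 sinα=0.9659 | (4,8) | tMaxX 0.7341 tMaxY 0.6626 | tΔX 3.8637 tΔY 1.0353
    t=0.6626 [y] (4,9) — stop
  → r_2 = 0.6626
beam 3: φ=-45°, α=120°
  cosα=-0.5000 sinα=0.8660 | (4,8) | tMaxX 1.6200 tMaxY 0.7390 | tΔX 2.0000 tΔY 1.1547
    t=0.7390 [y] (4,9) — stop
  → r_3 = 0.7390
beam 4: φ=0°, α=165°
  cosα=-0.9659 sinα=0.2588 | (4,8) | tMaxX 0.8386 tMaxY 2.4728 | tΔX 1.0353 tΔY 3.8637
    t=0.8386 [x] (3,8)
    t=1.8738 [x] (2,8)
    t=2.4728 [y] (2,9) — stop
  → r_4 = 2.4728
beam 5: φ=45°, α=210°
  cosα=-0.8660 sinα=-0.5000 | (4,8) | tMaxX 0.9353 tMaxY 0.7200 | tΔX 1.1547 tΔY 2.0000
    t=0.7200 [y] (4,7)
    t=0.9353 [x] (3,7)
    t=2.0900 [x] (2,7) — stop
  → r_5 = 2.0900
beam 6: φ=90°, α=255°
  cosα=-0.2588 sinα=-0.9659 | (4,8) | tMaxX 3.1296 tMaxY 0.3727 | tΔX 3.8637 tΔY 1.0353
    t=0.3727 [y] (4,7)
    t=1.4080 [y] (4,6)
    t=2.4433 [y] (4,5) — stop
  → r_6 = 2.4433
beam 7: φ=135°, α=300°
  cosα=0.5000 sinα=-0.8660 | (4,8) | tMaxX 0.3800 tMaxY 0.4157 | tΔX 2.0000 tΔY 1.1547
    t=0.3800 [x] (5,8) — stop
  → r_7 = 0.3800

ranges = [0.2194, 0.6626, 0.7390, 2.4728, 2.0900, 2.4433, 0.3800]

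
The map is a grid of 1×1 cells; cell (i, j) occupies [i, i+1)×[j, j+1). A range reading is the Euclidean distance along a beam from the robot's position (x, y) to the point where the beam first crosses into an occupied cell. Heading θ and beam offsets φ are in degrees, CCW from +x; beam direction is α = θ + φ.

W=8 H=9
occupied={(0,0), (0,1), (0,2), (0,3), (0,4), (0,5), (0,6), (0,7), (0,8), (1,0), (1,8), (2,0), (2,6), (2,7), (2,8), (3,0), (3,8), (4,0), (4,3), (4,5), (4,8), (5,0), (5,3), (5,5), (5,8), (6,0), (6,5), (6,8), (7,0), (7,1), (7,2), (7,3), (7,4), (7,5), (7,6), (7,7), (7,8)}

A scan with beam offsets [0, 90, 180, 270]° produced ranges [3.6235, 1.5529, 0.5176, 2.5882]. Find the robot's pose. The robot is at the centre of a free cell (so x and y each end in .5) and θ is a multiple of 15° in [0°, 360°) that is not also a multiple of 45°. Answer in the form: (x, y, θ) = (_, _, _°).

Enumerate (i+0.5, j+0.5, θ) over the 35 free cells and 16 admissible headings. For each, cast all 4 beams and compare to the given ranges.
  (2.5, 5.5, 255°): beam 1 = 4.6587 ≠ 3.6235 ✗
  (1.5, 2.5, 330°): beam 1 = 3.0000 ≠ 3.6235 ✗
  (4.5, 1.5, 300°): beam 1 = 0.5774 ≠ 3.6235 ✗
  (3.5, 4.5, 345°): beam 1 = 1.9319 ≠ 3.6235 ✗
  (6.5, 7.5, 30°): beam 1 = 0.5774 ≠ 3.6235 ✗
  …
  (3.5, 6.5, 15°): r_1=3.6235, r_2=1.5529, r_3=0.5176, r_4=2.5882 — all match ✓
No second candidate reproduces the full scan.

(x, y, θ) = (3.5, 6.5, 15°)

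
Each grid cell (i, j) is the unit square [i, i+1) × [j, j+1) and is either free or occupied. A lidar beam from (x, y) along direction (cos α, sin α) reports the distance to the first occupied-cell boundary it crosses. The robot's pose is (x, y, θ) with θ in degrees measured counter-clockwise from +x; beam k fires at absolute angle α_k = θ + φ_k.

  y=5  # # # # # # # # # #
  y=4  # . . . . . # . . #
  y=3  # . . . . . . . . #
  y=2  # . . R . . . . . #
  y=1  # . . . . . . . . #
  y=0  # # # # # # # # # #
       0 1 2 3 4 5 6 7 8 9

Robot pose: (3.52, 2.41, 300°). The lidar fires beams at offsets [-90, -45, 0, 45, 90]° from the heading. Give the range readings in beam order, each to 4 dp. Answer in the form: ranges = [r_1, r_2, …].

beam 1: φ=-90°, α=210°
  d=(-0.8660,-0.5000)  start (3,2)  tX=0.6004 tY=0.8200  stride 1/|dx|=1.1547 1/|dy|=2.0000
    cross x-line → (2,2), t=0.6004
    cross y-line → (2,1), t=0.8200
    cross x-line → (1,1), t=1.7551
    cross y-line → (1,0), t=2.8200 (wall)
  → r_1 = 2.8200
beam 2: φ=-45°, α=255°
  d=(-0.2588,-0.9659)  start (3,2)  tX=2.0091 tY=0.4245  stride 1/|dx|=3.8637 1/|dy|=1.0353
    cross y-line → (3,1), t=0.4245
    cross y-line → (3,0), t=1.4597 (wall)
  → r_2 = 1.4597
beam 3: φ=0°, α=300°
  d=(0.5000,-0.8660)  start (3,2)  tX=0.9600 tY=0.4734  stride 1/|dx|=2.0000 1/|dy|=1.1547
    cross y-line → (3,1), t=0.4734
    cross x-line → (4,1), t=0.9600
    cross y-line → (4,0), t=1.6281 (wall)
  → r_3 = 1.6281
beam 4: φ=45°, α=345°
  d=(0.9659,-0.2588)  start (3,2)  tX=0.4969 tY=1.5841  stride 1/|dx|=1.0353 1/|dy|=3.8637
    cross x-line → (4,2), t=0.4969
    cross x-line → (5,2), t=1.5322
    cross y-line → (5,1), t=1.5841
    cross x-line → (6,1), t=2.5675
    cross x-line → (7,1), t=3.6028
    cross x-line → (8,1), t=4.6380
    cross y-line → (8,0), t=5.4478 (wall)
  → r_4 = 5.4478
beam 5: φ=90°, α=30°
  d=(0.8660,0.5000)  start (3,2)  tX=0.5543 tY=1.1800  stride 1/|dx|=1.1547 1/|dy|=2.0000
    cross x-line → (4,2), t=0.5543
    cross y-line → (4,3), t=1.1800
    cross x-line → (5,3), t=1.7090
    cross x-line → (6,3), t=2.8637
    cross y-line → (6,4), t=3.1800 (wall)
  → r_5 = 3.1800

ranges = [2.8200, 1.4597, 1.6281, 5.4478, 3.1800]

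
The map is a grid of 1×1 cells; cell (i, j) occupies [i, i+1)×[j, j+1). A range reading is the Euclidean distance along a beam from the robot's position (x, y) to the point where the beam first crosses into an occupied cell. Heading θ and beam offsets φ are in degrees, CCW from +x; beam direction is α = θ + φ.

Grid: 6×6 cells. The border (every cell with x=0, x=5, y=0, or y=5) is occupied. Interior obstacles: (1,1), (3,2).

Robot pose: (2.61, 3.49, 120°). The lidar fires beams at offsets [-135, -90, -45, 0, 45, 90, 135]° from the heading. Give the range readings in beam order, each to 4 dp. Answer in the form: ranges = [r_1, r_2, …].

ranges = [2.4743, 2.7597, 1.5633, 1.7436, 1.6668, 1.8591, 2.3569]

beam 1: φ=-135°, α=345°
  dir = (cos 345°, sin 345°) = (0.9659, -0.2588); from cell (2,3)
  next x-line at t=0.4038, next y-line at t=1.8932; Δt_x=1.0353, Δt_y=3.8637
    x: enter (3,3) at t=0.4038
    x: enter (4,3) at t=1.4390
    y: enter (4,2) at t=1.8932
    x: enter (5,2) at t=2.4743 ← occupied
  → r_1 = 2.4743
beam 2: φ=-90°, α=30°
  dir = (cos 30°, sin 30°) = (0.8660, 0.5000); from cell (2,3)
  next x-line at t=0.4503, next y-line at t=1.0200; Δt_x=1.1547, Δt_y=2.0000
    x: enter (3,3) at t=0.4503
    y: enter (3,4) at t=1.0200
    x: enter (4,4) at t=1.6050
    x: enter (5,4) at t=2.7597 ← occupied
  → r_2 = 2.7597
beam 3: φ=-45°, α=75°
  dir = (cos 75°, sin 75°) = (0.2588, 0.9659); from cell (2,3)
  next x-line at t=1.5068, next y-line at t=0.5280; Δt_x=3.8637, Δt_y=1.0353
    y: enter (2,4) at t=0.5280
    x: enter (3,4) at t=1.5068
    y: enter (3,5) at t=1.5633 ← occupied
  → r_3 = 1.5633
beam 4: φ=0°, α=120°
  dir = (cos 120°, sin 120°) = (-0.5000, 0.8660); from cell (2,3)
  next x-line at t=1.2200, next y-line at t=0.5889; Δt_x=2.0000, Δt_y=1.1547
    y: enter (2,4) at t=0.5889
    x: enter (1,4) at t=1.2200
    y: enter (1,5) at t=1.7436 ← occupied
  → r_4 = 1.7436
beam 5: φ=45°, α=165°
  dir = (cos 165°, sin 165°) = (-0.9659, 0.2588); from cell (2,3)
  next x-line at t=0.6315, next y-line at t=1.9705; Δt_x=1.0353, Δt_y=3.8637
    x: enter (1,3) at t=0.6315
    x: enter (0,3) at t=1.6668 ← occupied
  → r_5 = 1.6668
beam 6: φ=90°, α=210°
  dir = (cos 210°, sin 210°) = (-0.8660, -0.5000); from cell (2,3)
  next x-line at t=0.7044, next y-line at t=0.9800; Δt_x=1.1547, Δt_y=2.0000
    x: enter (1,3) at t=0.7044
    y: enter (1,2) at t=0.9800
    x: enter (0,2) at t=1.8591 ← occupied
  → r_6 = 1.8591
beam 7: φ=135°, α=255°
  dir = (cos 255°, sin 255°) = (-0.2588, -0.9659); from cell (2,3)
  next x-line at t=2.3569, next y-line at t=0.5073; Δt_x=3.8637, Δt_y=1.0353
    y: enter (2,2) at t=0.5073
    y: enter (2,1) at t=1.5426
    x: enter (1,1) at t=2.3569 ← occupied
  → r_7 = 2.3569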